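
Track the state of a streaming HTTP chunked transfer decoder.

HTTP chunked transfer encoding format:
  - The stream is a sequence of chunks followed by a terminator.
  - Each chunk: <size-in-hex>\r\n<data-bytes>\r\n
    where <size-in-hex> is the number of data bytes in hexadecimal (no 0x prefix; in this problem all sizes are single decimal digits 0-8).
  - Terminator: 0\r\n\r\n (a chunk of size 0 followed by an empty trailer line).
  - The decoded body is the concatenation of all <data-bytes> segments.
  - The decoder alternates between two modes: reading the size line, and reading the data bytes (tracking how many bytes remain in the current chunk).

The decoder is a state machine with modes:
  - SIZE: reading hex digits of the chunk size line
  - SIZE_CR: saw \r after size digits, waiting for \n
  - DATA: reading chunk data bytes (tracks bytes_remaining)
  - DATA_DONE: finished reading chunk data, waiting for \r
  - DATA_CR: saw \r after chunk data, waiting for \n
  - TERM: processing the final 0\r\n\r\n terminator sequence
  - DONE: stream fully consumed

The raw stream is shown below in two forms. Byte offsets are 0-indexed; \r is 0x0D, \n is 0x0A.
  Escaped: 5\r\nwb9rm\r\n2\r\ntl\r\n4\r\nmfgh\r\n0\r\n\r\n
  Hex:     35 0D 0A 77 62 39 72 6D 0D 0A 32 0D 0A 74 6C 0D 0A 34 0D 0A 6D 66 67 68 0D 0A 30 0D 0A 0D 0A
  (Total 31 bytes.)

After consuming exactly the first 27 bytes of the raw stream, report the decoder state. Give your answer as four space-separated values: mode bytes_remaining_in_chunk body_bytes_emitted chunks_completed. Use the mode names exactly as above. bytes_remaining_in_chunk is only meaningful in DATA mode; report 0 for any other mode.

Byte 0 = '5': mode=SIZE remaining=0 emitted=0 chunks_done=0
Byte 1 = 0x0D: mode=SIZE_CR remaining=0 emitted=0 chunks_done=0
Byte 2 = 0x0A: mode=DATA remaining=5 emitted=0 chunks_done=0
Byte 3 = 'w': mode=DATA remaining=4 emitted=1 chunks_done=0
Byte 4 = 'b': mode=DATA remaining=3 emitted=2 chunks_done=0
Byte 5 = '9': mode=DATA remaining=2 emitted=3 chunks_done=0
Byte 6 = 'r': mode=DATA remaining=1 emitted=4 chunks_done=0
Byte 7 = 'm': mode=DATA_DONE remaining=0 emitted=5 chunks_done=0
Byte 8 = 0x0D: mode=DATA_CR remaining=0 emitted=5 chunks_done=0
Byte 9 = 0x0A: mode=SIZE remaining=0 emitted=5 chunks_done=1
Byte 10 = '2': mode=SIZE remaining=0 emitted=5 chunks_done=1
Byte 11 = 0x0D: mode=SIZE_CR remaining=0 emitted=5 chunks_done=1
Byte 12 = 0x0A: mode=DATA remaining=2 emitted=5 chunks_done=1
Byte 13 = 't': mode=DATA remaining=1 emitted=6 chunks_done=1
Byte 14 = 'l': mode=DATA_DONE remaining=0 emitted=7 chunks_done=1
Byte 15 = 0x0D: mode=DATA_CR remaining=0 emitted=7 chunks_done=1
Byte 16 = 0x0A: mode=SIZE remaining=0 emitted=7 chunks_done=2
Byte 17 = '4': mode=SIZE remaining=0 emitted=7 chunks_done=2
Byte 18 = 0x0D: mode=SIZE_CR remaining=0 emitted=7 chunks_done=2
Byte 19 = 0x0A: mode=DATA remaining=4 emitted=7 chunks_done=2
Byte 20 = 'm': mode=DATA remaining=3 emitted=8 chunks_done=2
Byte 21 = 'f': mode=DATA remaining=2 emitted=9 chunks_done=2
Byte 22 = 'g': mode=DATA remaining=1 emitted=10 chunks_done=2
Byte 23 = 'h': mode=DATA_DONE remaining=0 emitted=11 chunks_done=2
Byte 24 = 0x0D: mode=DATA_CR remaining=0 emitted=11 chunks_done=2
Byte 25 = 0x0A: mode=SIZE remaining=0 emitted=11 chunks_done=3
Byte 26 = '0': mode=SIZE remaining=0 emitted=11 chunks_done=3

Answer: SIZE 0 11 3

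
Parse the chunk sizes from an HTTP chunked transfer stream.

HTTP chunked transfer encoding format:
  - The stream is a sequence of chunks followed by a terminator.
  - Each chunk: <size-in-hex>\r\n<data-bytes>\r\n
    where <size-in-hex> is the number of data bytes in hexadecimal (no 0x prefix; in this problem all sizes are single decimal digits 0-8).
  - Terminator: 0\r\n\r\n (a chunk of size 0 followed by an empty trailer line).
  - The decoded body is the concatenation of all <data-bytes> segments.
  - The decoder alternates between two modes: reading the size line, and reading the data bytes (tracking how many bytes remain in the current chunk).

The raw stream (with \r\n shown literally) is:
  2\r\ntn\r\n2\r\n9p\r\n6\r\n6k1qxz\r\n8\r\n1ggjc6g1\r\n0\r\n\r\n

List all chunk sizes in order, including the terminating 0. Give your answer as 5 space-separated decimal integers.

Answer: 2 2 6 8 0

Derivation:
Chunk 1: stream[0..1]='2' size=0x2=2, data at stream[3..5]='tn' -> body[0..2], body so far='tn'
Chunk 2: stream[7..8]='2' size=0x2=2, data at stream[10..12]='9p' -> body[2..4], body so far='tn9p'
Chunk 3: stream[14..15]='6' size=0x6=6, data at stream[17..23]='6k1qxz' -> body[4..10], body so far='tn9p6k1qxz'
Chunk 4: stream[25..26]='8' size=0x8=8, data at stream[28..36]='1ggjc6g1' -> body[10..18], body so far='tn9p6k1qxz1ggjc6g1'
Chunk 5: stream[38..39]='0' size=0 (terminator). Final body='tn9p6k1qxz1ggjc6g1' (18 bytes)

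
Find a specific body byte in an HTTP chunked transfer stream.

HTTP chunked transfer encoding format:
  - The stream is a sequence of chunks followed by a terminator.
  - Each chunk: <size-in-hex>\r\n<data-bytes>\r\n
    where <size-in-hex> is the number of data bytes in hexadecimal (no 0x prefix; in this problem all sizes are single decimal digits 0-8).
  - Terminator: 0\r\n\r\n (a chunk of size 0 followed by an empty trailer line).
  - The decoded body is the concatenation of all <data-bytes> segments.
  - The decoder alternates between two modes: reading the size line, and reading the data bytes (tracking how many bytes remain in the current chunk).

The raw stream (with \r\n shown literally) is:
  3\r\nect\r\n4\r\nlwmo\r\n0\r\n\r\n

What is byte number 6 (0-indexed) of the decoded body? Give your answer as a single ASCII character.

Chunk 1: stream[0..1]='3' size=0x3=3, data at stream[3..6]='ect' -> body[0..3], body so far='ect'
Chunk 2: stream[8..9]='4' size=0x4=4, data at stream[11..15]='lwmo' -> body[3..7], body so far='ectlwmo'
Chunk 3: stream[17..18]='0' size=0 (terminator). Final body='ectlwmo' (7 bytes)
Body byte 6 = 'o'

Answer: o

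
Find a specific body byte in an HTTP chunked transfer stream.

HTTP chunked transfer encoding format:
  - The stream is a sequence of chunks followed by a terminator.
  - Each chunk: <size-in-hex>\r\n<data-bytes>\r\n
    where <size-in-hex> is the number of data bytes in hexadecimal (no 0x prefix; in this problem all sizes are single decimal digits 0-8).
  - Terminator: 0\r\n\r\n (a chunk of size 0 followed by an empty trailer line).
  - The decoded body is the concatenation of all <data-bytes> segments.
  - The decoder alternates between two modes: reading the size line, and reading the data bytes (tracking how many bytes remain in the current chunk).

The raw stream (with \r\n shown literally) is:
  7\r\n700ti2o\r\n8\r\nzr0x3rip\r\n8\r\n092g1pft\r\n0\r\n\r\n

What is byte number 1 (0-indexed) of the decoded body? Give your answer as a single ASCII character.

Answer: 0

Derivation:
Chunk 1: stream[0..1]='7' size=0x7=7, data at stream[3..10]='700ti2o' -> body[0..7], body so far='700ti2o'
Chunk 2: stream[12..13]='8' size=0x8=8, data at stream[15..23]='zr0x3rip' -> body[7..15], body so far='700ti2ozr0x3rip'
Chunk 3: stream[25..26]='8' size=0x8=8, data at stream[28..36]='092g1pft' -> body[15..23], body so far='700ti2ozr0x3rip092g1pft'
Chunk 4: stream[38..39]='0' size=0 (terminator). Final body='700ti2ozr0x3rip092g1pft' (23 bytes)
Body byte 1 = '0'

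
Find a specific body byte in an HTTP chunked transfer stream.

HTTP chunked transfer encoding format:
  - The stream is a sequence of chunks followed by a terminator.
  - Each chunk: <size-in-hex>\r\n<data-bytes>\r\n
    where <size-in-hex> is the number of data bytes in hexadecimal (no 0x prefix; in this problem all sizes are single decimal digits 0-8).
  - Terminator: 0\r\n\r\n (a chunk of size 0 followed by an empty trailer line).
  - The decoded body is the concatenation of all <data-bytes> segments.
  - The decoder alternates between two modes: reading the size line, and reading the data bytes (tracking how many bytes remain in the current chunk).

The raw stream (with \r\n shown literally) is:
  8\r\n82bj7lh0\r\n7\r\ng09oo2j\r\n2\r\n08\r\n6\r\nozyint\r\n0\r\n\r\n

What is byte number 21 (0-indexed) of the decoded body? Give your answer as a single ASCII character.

Answer: n

Derivation:
Chunk 1: stream[0..1]='8' size=0x8=8, data at stream[3..11]='82bj7lh0' -> body[0..8], body so far='82bj7lh0'
Chunk 2: stream[13..14]='7' size=0x7=7, data at stream[16..23]='g09oo2j' -> body[8..15], body so far='82bj7lh0g09oo2j'
Chunk 3: stream[25..26]='2' size=0x2=2, data at stream[28..30]='08' -> body[15..17], body so far='82bj7lh0g09oo2j08'
Chunk 4: stream[32..33]='6' size=0x6=6, data at stream[35..41]='ozyint' -> body[17..23], body so far='82bj7lh0g09oo2j08ozyint'
Chunk 5: stream[43..44]='0' size=0 (terminator). Final body='82bj7lh0g09oo2j08ozyint' (23 bytes)
Body byte 21 = 'n'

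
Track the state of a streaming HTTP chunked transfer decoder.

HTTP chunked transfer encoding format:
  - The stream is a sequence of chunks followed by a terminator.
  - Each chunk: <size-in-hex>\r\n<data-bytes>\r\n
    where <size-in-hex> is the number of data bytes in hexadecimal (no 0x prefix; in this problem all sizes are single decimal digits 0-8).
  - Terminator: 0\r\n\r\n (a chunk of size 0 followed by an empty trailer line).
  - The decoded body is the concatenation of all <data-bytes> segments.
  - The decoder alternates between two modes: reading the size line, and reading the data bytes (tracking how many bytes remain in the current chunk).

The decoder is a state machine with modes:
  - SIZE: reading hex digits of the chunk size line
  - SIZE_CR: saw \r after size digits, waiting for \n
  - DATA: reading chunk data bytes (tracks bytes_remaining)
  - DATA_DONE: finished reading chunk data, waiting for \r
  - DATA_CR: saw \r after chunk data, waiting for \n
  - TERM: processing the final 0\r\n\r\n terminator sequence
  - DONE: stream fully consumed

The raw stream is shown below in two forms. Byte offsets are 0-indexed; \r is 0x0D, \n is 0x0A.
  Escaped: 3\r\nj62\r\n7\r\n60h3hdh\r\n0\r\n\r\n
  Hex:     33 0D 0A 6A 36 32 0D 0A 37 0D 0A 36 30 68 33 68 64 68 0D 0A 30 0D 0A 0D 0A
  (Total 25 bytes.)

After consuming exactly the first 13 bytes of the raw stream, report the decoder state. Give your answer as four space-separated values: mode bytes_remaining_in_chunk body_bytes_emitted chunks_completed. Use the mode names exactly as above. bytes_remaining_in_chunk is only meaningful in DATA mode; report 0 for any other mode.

Answer: DATA 5 5 1

Derivation:
Byte 0 = '3': mode=SIZE remaining=0 emitted=0 chunks_done=0
Byte 1 = 0x0D: mode=SIZE_CR remaining=0 emitted=0 chunks_done=0
Byte 2 = 0x0A: mode=DATA remaining=3 emitted=0 chunks_done=0
Byte 3 = 'j': mode=DATA remaining=2 emitted=1 chunks_done=0
Byte 4 = '6': mode=DATA remaining=1 emitted=2 chunks_done=0
Byte 5 = '2': mode=DATA_DONE remaining=0 emitted=3 chunks_done=0
Byte 6 = 0x0D: mode=DATA_CR remaining=0 emitted=3 chunks_done=0
Byte 7 = 0x0A: mode=SIZE remaining=0 emitted=3 chunks_done=1
Byte 8 = '7': mode=SIZE remaining=0 emitted=3 chunks_done=1
Byte 9 = 0x0D: mode=SIZE_CR remaining=0 emitted=3 chunks_done=1
Byte 10 = 0x0A: mode=DATA remaining=7 emitted=3 chunks_done=1
Byte 11 = '6': mode=DATA remaining=6 emitted=4 chunks_done=1
Byte 12 = '0': mode=DATA remaining=5 emitted=5 chunks_done=1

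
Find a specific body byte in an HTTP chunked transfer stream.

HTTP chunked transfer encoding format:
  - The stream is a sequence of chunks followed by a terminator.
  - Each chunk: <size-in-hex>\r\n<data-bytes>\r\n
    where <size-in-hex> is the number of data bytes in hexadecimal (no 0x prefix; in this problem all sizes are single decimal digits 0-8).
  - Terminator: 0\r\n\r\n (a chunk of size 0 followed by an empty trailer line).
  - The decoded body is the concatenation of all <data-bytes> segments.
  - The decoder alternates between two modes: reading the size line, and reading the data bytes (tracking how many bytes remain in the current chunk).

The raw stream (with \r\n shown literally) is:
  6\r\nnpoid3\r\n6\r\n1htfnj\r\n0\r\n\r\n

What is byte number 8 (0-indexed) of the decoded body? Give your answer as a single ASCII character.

Answer: t

Derivation:
Chunk 1: stream[0..1]='6' size=0x6=6, data at stream[3..9]='npoid3' -> body[0..6], body so far='npoid3'
Chunk 2: stream[11..12]='6' size=0x6=6, data at stream[14..20]='1htfnj' -> body[6..12], body so far='npoid31htfnj'
Chunk 3: stream[22..23]='0' size=0 (terminator). Final body='npoid31htfnj' (12 bytes)
Body byte 8 = 't'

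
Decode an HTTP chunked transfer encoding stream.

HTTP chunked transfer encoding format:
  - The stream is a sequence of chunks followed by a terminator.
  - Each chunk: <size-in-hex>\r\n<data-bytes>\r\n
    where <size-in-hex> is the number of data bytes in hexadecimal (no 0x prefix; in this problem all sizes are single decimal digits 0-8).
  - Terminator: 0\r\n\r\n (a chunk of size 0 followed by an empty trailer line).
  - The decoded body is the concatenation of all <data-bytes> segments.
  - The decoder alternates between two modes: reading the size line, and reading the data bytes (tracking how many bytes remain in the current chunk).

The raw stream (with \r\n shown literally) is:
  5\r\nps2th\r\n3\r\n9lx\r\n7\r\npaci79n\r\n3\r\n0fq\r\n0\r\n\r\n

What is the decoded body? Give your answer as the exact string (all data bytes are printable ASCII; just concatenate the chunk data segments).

Answer: ps2th9lxpaci79n0fq

Derivation:
Chunk 1: stream[0..1]='5' size=0x5=5, data at stream[3..8]='ps2th' -> body[0..5], body so far='ps2th'
Chunk 2: stream[10..11]='3' size=0x3=3, data at stream[13..16]='9lx' -> body[5..8], body so far='ps2th9lx'
Chunk 3: stream[18..19]='7' size=0x7=7, data at stream[21..28]='paci79n' -> body[8..15], body so far='ps2th9lxpaci79n'
Chunk 4: stream[30..31]='3' size=0x3=3, data at stream[33..36]='0fq' -> body[15..18], body so far='ps2th9lxpaci79n0fq'
Chunk 5: stream[38..39]='0' size=0 (terminator). Final body='ps2th9lxpaci79n0fq' (18 bytes)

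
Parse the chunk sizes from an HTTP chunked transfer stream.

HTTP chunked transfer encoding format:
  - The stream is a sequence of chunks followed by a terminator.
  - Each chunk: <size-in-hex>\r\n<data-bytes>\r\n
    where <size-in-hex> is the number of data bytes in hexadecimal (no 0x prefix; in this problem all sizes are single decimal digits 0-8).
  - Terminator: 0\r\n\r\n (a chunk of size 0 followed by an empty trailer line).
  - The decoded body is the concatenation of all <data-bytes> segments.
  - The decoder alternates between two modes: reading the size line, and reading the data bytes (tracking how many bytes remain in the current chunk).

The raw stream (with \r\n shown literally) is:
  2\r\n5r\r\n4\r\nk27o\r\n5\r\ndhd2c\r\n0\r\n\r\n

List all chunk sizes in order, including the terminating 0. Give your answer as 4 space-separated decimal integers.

Answer: 2 4 5 0

Derivation:
Chunk 1: stream[0..1]='2' size=0x2=2, data at stream[3..5]='5r' -> body[0..2], body so far='5r'
Chunk 2: stream[7..8]='4' size=0x4=4, data at stream[10..14]='k27o' -> body[2..6], body so far='5rk27o'
Chunk 3: stream[16..17]='5' size=0x5=5, data at stream[19..24]='dhd2c' -> body[6..11], body so far='5rk27odhd2c'
Chunk 4: stream[26..27]='0' size=0 (terminator). Final body='5rk27odhd2c' (11 bytes)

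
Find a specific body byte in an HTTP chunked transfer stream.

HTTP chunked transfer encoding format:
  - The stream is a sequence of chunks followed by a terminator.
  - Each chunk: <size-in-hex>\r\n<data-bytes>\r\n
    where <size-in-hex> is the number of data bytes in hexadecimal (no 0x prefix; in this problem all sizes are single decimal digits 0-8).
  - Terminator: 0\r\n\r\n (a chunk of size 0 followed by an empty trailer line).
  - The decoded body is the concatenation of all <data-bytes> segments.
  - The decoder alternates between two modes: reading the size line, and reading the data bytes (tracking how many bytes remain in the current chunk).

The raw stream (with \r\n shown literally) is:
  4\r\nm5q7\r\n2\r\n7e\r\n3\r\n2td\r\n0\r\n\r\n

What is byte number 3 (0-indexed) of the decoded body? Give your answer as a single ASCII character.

Chunk 1: stream[0..1]='4' size=0x4=4, data at stream[3..7]='m5q7' -> body[0..4], body so far='m5q7'
Chunk 2: stream[9..10]='2' size=0x2=2, data at stream[12..14]='7e' -> body[4..6], body so far='m5q77e'
Chunk 3: stream[16..17]='3' size=0x3=3, data at stream[19..22]='2td' -> body[6..9], body so far='m5q77e2td'
Chunk 4: stream[24..25]='0' size=0 (terminator). Final body='m5q77e2td' (9 bytes)
Body byte 3 = '7'

Answer: 7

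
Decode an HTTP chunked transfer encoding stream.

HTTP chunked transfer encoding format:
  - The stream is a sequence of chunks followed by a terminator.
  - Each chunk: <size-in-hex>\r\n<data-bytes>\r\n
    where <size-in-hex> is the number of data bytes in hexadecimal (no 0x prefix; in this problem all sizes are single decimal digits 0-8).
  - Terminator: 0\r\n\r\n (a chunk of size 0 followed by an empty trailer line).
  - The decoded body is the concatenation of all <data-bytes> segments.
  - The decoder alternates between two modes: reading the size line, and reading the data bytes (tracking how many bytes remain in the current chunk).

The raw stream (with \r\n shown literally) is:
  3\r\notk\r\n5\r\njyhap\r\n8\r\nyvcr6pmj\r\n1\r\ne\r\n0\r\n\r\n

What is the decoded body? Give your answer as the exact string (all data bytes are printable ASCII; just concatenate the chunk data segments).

Chunk 1: stream[0..1]='3' size=0x3=3, data at stream[3..6]='otk' -> body[0..3], body so far='otk'
Chunk 2: stream[8..9]='5' size=0x5=5, data at stream[11..16]='jyhap' -> body[3..8], body so far='otkjyhap'
Chunk 3: stream[18..19]='8' size=0x8=8, data at stream[21..29]='yvcr6pmj' -> body[8..16], body so far='otkjyhapyvcr6pmj'
Chunk 4: stream[31..32]='1' size=0x1=1, data at stream[34..35]='e' -> body[16..17], body so far='otkjyhapyvcr6pmje'
Chunk 5: stream[37..38]='0' size=0 (terminator). Final body='otkjyhapyvcr6pmje' (17 bytes)

Answer: otkjyhapyvcr6pmje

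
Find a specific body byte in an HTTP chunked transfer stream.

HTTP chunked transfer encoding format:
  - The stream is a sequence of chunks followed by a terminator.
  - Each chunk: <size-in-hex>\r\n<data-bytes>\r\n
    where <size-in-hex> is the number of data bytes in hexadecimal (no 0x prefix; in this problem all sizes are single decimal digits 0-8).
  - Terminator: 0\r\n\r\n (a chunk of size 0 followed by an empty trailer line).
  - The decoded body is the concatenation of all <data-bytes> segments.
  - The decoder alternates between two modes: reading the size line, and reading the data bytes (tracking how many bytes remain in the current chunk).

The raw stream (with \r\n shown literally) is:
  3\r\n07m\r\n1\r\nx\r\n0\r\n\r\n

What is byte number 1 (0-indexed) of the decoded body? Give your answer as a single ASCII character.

Answer: 7

Derivation:
Chunk 1: stream[0..1]='3' size=0x3=3, data at stream[3..6]='07m' -> body[0..3], body so far='07m'
Chunk 2: stream[8..9]='1' size=0x1=1, data at stream[11..12]='x' -> body[3..4], body so far='07mx'
Chunk 3: stream[14..15]='0' size=0 (terminator). Final body='07mx' (4 bytes)
Body byte 1 = '7'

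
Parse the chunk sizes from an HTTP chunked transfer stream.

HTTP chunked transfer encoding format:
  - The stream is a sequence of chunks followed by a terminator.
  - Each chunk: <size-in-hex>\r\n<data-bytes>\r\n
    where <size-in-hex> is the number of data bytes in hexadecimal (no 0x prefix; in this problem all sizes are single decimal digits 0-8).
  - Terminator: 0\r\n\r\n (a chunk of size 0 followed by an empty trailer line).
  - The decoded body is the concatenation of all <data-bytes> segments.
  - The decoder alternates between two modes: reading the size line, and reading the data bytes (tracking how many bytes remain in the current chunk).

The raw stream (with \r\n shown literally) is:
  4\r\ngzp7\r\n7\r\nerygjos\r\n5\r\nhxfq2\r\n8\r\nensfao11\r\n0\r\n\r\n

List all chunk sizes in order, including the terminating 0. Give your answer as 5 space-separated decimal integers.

Chunk 1: stream[0..1]='4' size=0x4=4, data at stream[3..7]='gzp7' -> body[0..4], body so far='gzp7'
Chunk 2: stream[9..10]='7' size=0x7=7, data at stream[12..19]='erygjos' -> body[4..11], body so far='gzp7erygjos'
Chunk 3: stream[21..22]='5' size=0x5=5, data at stream[24..29]='hxfq2' -> body[11..16], body so far='gzp7erygjoshxfq2'
Chunk 4: stream[31..32]='8' size=0x8=8, data at stream[34..42]='ensfao11' -> body[16..24], body so far='gzp7erygjoshxfq2ensfao11'
Chunk 5: stream[44..45]='0' size=0 (terminator). Final body='gzp7erygjoshxfq2ensfao11' (24 bytes)

Answer: 4 7 5 8 0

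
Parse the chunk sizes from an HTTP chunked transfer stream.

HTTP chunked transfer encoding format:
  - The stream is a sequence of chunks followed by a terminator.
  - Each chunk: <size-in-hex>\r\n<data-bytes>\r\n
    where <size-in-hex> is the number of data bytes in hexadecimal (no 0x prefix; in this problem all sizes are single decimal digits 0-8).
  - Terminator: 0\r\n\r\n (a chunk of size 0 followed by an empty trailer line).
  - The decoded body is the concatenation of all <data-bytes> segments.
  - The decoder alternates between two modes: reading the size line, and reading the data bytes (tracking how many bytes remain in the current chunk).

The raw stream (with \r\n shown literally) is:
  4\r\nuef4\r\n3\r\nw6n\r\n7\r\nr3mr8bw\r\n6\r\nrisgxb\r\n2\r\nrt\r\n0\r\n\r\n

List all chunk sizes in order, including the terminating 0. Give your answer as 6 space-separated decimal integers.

Answer: 4 3 7 6 2 0

Derivation:
Chunk 1: stream[0..1]='4' size=0x4=4, data at stream[3..7]='uef4' -> body[0..4], body so far='uef4'
Chunk 2: stream[9..10]='3' size=0x3=3, data at stream[12..15]='w6n' -> body[4..7], body so far='uef4w6n'
Chunk 3: stream[17..18]='7' size=0x7=7, data at stream[20..27]='r3mr8bw' -> body[7..14], body so far='uef4w6nr3mr8bw'
Chunk 4: stream[29..30]='6' size=0x6=6, data at stream[32..38]='risgxb' -> body[14..20], body so far='uef4w6nr3mr8bwrisgxb'
Chunk 5: stream[40..41]='2' size=0x2=2, data at stream[43..45]='rt' -> body[20..22], body so far='uef4w6nr3mr8bwrisgxbrt'
Chunk 6: stream[47..48]='0' size=0 (terminator). Final body='uef4w6nr3mr8bwrisgxbrt' (22 bytes)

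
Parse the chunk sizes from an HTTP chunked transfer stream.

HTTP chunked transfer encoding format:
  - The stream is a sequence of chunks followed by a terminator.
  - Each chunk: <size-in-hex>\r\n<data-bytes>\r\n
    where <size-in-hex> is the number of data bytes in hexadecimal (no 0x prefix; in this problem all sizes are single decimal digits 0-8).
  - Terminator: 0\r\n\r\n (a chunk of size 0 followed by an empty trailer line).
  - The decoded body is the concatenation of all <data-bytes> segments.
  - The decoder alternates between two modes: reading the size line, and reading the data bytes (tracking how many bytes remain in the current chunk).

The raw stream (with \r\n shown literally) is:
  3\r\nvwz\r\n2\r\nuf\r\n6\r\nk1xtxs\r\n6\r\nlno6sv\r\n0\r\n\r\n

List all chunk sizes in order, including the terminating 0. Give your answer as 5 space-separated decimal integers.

Chunk 1: stream[0..1]='3' size=0x3=3, data at stream[3..6]='vwz' -> body[0..3], body so far='vwz'
Chunk 2: stream[8..9]='2' size=0x2=2, data at stream[11..13]='uf' -> body[3..5], body so far='vwzuf'
Chunk 3: stream[15..16]='6' size=0x6=6, data at stream[18..24]='k1xtxs' -> body[5..11], body so far='vwzufk1xtxs'
Chunk 4: stream[26..27]='6' size=0x6=6, data at stream[29..35]='lno6sv' -> body[11..17], body so far='vwzufk1xtxslno6sv'
Chunk 5: stream[37..38]='0' size=0 (terminator). Final body='vwzufk1xtxslno6sv' (17 bytes)

Answer: 3 2 6 6 0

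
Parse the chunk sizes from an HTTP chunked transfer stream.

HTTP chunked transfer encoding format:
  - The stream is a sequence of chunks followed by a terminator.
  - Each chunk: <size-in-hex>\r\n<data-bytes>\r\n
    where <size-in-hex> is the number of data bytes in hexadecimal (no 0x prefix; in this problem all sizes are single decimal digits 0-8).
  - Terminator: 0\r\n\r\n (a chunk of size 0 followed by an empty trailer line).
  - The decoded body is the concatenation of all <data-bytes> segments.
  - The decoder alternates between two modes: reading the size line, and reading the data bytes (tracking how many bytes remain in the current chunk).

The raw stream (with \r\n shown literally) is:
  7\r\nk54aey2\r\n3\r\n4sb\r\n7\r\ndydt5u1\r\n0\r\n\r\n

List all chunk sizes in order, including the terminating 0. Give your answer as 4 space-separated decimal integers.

Chunk 1: stream[0..1]='7' size=0x7=7, data at stream[3..10]='k54aey2' -> body[0..7], body so far='k54aey2'
Chunk 2: stream[12..13]='3' size=0x3=3, data at stream[15..18]='4sb' -> body[7..10], body so far='k54aey24sb'
Chunk 3: stream[20..21]='7' size=0x7=7, data at stream[23..30]='dydt5u1' -> body[10..17], body so far='k54aey24sbdydt5u1'
Chunk 4: stream[32..33]='0' size=0 (terminator). Final body='k54aey24sbdydt5u1' (17 bytes)

Answer: 7 3 7 0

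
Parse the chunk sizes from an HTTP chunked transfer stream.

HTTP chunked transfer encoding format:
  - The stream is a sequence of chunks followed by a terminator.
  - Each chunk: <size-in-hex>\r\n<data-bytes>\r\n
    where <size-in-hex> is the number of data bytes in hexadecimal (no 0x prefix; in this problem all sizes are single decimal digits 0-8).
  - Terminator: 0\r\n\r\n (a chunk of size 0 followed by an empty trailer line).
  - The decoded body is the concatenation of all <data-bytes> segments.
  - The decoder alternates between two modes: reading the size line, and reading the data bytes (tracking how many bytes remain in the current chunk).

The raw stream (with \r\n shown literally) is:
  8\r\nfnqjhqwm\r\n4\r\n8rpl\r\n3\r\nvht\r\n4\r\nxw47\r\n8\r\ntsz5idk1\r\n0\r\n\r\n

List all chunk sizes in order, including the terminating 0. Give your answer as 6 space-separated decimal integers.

Answer: 8 4 3 4 8 0

Derivation:
Chunk 1: stream[0..1]='8' size=0x8=8, data at stream[3..11]='fnqjhqwm' -> body[0..8], body so far='fnqjhqwm'
Chunk 2: stream[13..14]='4' size=0x4=4, data at stream[16..20]='8rpl' -> body[8..12], body so far='fnqjhqwm8rpl'
Chunk 3: stream[22..23]='3' size=0x3=3, data at stream[25..28]='vht' -> body[12..15], body so far='fnqjhqwm8rplvht'
Chunk 4: stream[30..31]='4' size=0x4=4, data at stream[33..37]='xw47' -> body[15..19], body so far='fnqjhqwm8rplvhtxw47'
Chunk 5: stream[39..40]='8' size=0x8=8, data at stream[42..50]='tsz5idk1' -> body[19..27], body so far='fnqjhqwm8rplvhtxw47tsz5idk1'
Chunk 6: stream[52..53]='0' size=0 (terminator). Final body='fnqjhqwm8rplvhtxw47tsz5idk1' (27 bytes)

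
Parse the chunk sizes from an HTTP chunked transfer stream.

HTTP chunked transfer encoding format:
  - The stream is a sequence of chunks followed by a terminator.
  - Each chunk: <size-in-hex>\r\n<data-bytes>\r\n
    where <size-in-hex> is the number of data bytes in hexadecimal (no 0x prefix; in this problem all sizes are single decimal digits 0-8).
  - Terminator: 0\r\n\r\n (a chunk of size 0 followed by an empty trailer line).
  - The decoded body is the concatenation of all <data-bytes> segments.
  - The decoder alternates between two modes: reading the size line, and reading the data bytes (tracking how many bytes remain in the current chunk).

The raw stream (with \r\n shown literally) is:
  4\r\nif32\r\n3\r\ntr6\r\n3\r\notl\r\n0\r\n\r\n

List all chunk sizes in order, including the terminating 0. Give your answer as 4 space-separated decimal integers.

Chunk 1: stream[0..1]='4' size=0x4=4, data at stream[3..7]='if32' -> body[0..4], body so far='if32'
Chunk 2: stream[9..10]='3' size=0x3=3, data at stream[12..15]='tr6' -> body[4..7], body so far='if32tr6'
Chunk 3: stream[17..18]='3' size=0x3=3, data at stream[20..23]='otl' -> body[7..10], body so far='if32tr6otl'
Chunk 4: stream[25..26]='0' size=0 (terminator). Final body='if32tr6otl' (10 bytes)

Answer: 4 3 3 0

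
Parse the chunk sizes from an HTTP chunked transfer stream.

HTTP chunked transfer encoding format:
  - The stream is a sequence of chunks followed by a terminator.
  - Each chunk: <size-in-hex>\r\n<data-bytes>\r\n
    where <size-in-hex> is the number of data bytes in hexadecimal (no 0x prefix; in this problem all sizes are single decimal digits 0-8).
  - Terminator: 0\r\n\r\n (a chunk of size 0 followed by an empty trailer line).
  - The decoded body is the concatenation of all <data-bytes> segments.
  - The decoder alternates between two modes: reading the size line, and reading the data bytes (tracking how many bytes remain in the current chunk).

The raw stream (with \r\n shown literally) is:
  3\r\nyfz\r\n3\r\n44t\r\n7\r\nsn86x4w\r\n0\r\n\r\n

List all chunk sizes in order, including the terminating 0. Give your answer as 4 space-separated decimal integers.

Chunk 1: stream[0..1]='3' size=0x3=3, data at stream[3..6]='yfz' -> body[0..3], body so far='yfz'
Chunk 2: stream[8..9]='3' size=0x3=3, data at stream[11..14]='44t' -> body[3..6], body so far='yfz44t'
Chunk 3: stream[16..17]='7' size=0x7=7, data at stream[19..26]='sn86x4w' -> body[6..13], body so far='yfz44tsn86x4w'
Chunk 4: stream[28..29]='0' size=0 (terminator). Final body='yfz44tsn86x4w' (13 bytes)

Answer: 3 3 7 0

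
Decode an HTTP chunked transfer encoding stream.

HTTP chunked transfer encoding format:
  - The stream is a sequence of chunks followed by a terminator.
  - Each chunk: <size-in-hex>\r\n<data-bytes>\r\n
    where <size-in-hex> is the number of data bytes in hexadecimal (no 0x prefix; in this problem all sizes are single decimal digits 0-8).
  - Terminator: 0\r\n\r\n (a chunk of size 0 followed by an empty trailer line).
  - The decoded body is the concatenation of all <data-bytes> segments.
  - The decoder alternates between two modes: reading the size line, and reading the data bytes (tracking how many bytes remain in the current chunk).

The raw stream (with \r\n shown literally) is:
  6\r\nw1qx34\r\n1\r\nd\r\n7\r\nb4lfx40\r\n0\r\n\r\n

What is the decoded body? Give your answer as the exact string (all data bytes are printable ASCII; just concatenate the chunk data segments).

Chunk 1: stream[0..1]='6' size=0x6=6, data at stream[3..9]='w1qx34' -> body[0..6], body so far='w1qx34'
Chunk 2: stream[11..12]='1' size=0x1=1, data at stream[14..15]='d' -> body[6..7], body so far='w1qx34d'
Chunk 3: stream[17..18]='7' size=0x7=7, data at stream[20..27]='b4lfx40' -> body[7..14], body so far='w1qx34db4lfx40'
Chunk 4: stream[29..30]='0' size=0 (terminator). Final body='w1qx34db4lfx40' (14 bytes)

Answer: w1qx34db4lfx40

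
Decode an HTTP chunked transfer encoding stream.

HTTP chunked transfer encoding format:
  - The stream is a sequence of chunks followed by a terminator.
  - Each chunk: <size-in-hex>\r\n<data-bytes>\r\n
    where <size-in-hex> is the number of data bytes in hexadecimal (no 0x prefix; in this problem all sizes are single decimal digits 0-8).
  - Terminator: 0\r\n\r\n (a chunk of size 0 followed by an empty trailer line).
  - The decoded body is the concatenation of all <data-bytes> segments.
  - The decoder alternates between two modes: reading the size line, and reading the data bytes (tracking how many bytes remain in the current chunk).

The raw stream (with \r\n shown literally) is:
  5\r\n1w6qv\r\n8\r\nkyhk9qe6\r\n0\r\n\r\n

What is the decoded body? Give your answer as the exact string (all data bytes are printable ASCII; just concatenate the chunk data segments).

Chunk 1: stream[0..1]='5' size=0x5=5, data at stream[3..8]='1w6qv' -> body[0..5], body so far='1w6qv'
Chunk 2: stream[10..11]='8' size=0x8=8, data at stream[13..21]='kyhk9qe6' -> body[5..13], body so far='1w6qvkyhk9qe6'
Chunk 3: stream[23..24]='0' size=0 (terminator). Final body='1w6qvkyhk9qe6' (13 bytes)

Answer: 1w6qvkyhk9qe6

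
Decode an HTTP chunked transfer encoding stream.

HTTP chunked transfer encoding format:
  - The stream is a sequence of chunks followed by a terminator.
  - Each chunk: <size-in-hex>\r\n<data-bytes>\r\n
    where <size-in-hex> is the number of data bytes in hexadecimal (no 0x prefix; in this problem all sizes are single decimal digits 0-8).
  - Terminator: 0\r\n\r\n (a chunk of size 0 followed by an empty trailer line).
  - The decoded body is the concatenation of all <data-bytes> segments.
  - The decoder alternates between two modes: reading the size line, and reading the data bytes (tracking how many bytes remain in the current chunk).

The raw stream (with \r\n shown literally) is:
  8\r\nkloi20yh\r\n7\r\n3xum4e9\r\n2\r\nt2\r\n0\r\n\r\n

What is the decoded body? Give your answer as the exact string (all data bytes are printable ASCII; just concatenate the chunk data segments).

Chunk 1: stream[0..1]='8' size=0x8=8, data at stream[3..11]='kloi20yh' -> body[0..8], body so far='kloi20yh'
Chunk 2: stream[13..14]='7' size=0x7=7, data at stream[16..23]='3xum4e9' -> body[8..15], body so far='kloi20yh3xum4e9'
Chunk 3: stream[25..26]='2' size=0x2=2, data at stream[28..30]='t2' -> body[15..17], body so far='kloi20yh3xum4e9t2'
Chunk 4: stream[32..33]='0' size=0 (terminator). Final body='kloi20yh3xum4e9t2' (17 bytes)

Answer: kloi20yh3xum4e9t2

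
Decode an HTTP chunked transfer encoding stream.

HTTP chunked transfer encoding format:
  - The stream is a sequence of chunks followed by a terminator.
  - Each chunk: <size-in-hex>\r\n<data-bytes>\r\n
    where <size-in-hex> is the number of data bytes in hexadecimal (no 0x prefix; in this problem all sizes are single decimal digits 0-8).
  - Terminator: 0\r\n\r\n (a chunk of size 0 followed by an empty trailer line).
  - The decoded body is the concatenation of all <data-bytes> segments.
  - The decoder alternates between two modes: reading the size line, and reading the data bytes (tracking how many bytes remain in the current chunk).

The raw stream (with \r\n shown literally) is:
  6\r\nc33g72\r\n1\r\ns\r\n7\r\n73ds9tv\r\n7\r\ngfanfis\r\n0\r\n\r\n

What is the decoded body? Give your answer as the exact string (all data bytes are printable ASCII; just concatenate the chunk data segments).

Chunk 1: stream[0..1]='6' size=0x6=6, data at stream[3..9]='c33g72' -> body[0..6], body so far='c33g72'
Chunk 2: stream[11..12]='1' size=0x1=1, data at stream[14..15]='s' -> body[6..7], body so far='c33g72s'
Chunk 3: stream[17..18]='7' size=0x7=7, data at stream[20..27]='73ds9tv' -> body[7..14], body so far='c33g72s73ds9tv'
Chunk 4: stream[29..30]='7' size=0x7=7, data at stream[32..39]='gfanfis' -> body[14..21], body so far='c33g72s73ds9tvgfanfis'
Chunk 5: stream[41..42]='0' size=0 (terminator). Final body='c33g72s73ds9tvgfanfis' (21 bytes)

Answer: c33g72s73ds9tvgfanfis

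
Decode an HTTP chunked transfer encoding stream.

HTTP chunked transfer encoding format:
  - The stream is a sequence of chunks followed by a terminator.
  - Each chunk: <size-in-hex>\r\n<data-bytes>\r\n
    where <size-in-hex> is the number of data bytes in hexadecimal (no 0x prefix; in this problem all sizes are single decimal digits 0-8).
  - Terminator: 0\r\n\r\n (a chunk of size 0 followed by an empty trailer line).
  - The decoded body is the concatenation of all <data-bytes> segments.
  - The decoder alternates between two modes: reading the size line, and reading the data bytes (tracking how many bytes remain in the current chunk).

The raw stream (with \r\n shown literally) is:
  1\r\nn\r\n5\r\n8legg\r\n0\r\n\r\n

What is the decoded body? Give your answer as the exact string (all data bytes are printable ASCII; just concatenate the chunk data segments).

Chunk 1: stream[0..1]='1' size=0x1=1, data at stream[3..4]='n' -> body[0..1], body so far='n'
Chunk 2: stream[6..7]='5' size=0x5=5, data at stream[9..14]='8legg' -> body[1..6], body so far='n8legg'
Chunk 3: stream[16..17]='0' size=0 (terminator). Final body='n8legg' (6 bytes)

Answer: n8legg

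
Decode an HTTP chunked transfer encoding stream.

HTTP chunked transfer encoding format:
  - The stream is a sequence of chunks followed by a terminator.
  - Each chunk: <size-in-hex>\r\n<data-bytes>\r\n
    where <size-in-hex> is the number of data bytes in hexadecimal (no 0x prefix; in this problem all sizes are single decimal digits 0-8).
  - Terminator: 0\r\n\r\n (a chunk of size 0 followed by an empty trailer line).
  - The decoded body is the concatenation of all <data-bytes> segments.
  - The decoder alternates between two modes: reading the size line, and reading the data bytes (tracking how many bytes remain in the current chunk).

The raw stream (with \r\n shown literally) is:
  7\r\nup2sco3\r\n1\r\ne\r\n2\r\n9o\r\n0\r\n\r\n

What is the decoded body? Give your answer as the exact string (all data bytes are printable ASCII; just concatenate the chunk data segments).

Answer: up2sco3e9o

Derivation:
Chunk 1: stream[0..1]='7' size=0x7=7, data at stream[3..10]='up2sco3' -> body[0..7], body so far='up2sco3'
Chunk 2: stream[12..13]='1' size=0x1=1, data at stream[15..16]='e' -> body[7..8], body so far='up2sco3e'
Chunk 3: stream[18..19]='2' size=0x2=2, data at stream[21..23]='9o' -> body[8..10], body so far='up2sco3e9o'
Chunk 4: stream[25..26]='0' size=0 (terminator). Final body='up2sco3e9o' (10 bytes)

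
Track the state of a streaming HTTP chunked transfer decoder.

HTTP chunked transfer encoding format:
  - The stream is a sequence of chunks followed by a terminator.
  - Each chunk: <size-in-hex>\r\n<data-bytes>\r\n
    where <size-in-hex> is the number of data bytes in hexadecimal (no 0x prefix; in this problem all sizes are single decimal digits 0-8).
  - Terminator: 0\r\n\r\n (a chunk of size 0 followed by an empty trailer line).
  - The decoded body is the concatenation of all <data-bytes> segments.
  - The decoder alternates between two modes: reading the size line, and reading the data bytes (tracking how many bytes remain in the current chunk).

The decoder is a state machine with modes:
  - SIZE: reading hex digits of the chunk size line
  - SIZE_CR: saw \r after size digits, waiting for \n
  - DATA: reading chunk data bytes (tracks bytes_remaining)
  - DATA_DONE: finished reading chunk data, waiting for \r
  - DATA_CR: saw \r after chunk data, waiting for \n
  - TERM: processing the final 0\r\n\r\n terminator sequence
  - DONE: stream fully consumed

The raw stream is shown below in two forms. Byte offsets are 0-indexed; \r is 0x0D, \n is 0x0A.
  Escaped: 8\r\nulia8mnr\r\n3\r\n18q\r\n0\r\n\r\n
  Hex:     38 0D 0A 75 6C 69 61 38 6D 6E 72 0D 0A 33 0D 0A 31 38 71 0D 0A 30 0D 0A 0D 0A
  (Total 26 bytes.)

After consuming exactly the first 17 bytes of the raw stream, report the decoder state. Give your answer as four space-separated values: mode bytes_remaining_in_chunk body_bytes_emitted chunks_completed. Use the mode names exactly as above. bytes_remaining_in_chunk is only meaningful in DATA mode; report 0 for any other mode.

Byte 0 = '8': mode=SIZE remaining=0 emitted=0 chunks_done=0
Byte 1 = 0x0D: mode=SIZE_CR remaining=0 emitted=0 chunks_done=0
Byte 2 = 0x0A: mode=DATA remaining=8 emitted=0 chunks_done=0
Byte 3 = 'u': mode=DATA remaining=7 emitted=1 chunks_done=0
Byte 4 = 'l': mode=DATA remaining=6 emitted=2 chunks_done=0
Byte 5 = 'i': mode=DATA remaining=5 emitted=3 chunks_done=0
Byte 6 = 'a': mode=DATA remaining=4 emitted=4 chunks_done=0
Byte 7 = '8': mode=DATA remaining=3 emitted=5 chunks_done=0
Byte 8 = 'm': mode=DATA remaining=2 emitted=6 chunks_done=0
Byte 9 = 'n': mode=DATA remaining=1 emitted=7 chunks_done=0
Byte 10 = 'r': mode=DATA_DONE remaining=0 emitted=8 chunks_done=0
Byte 11 = 0x0D: mode=DATA_CR remaining=0 emitted=8 chunks_done=0
Byte 12 = 0x0A: mode=SIZE remaining=0 emitted=8 chunks_done=1
Byte 13 = '3': mode=SIZE remaining=0 emitted=8 chunks_done=1
Byte 14 = 0x0D: mode=SIZE_CR remaining=0 emitted=8 chunks_done=1
Byte 15 = 0x0A: mode=DATA remaining=3 emitted=8 chunks_done=1
Byte 16 = '1': mode=DATA remaining=2 emitted=9 chunks_done=1

Answer: DATA 2 9 1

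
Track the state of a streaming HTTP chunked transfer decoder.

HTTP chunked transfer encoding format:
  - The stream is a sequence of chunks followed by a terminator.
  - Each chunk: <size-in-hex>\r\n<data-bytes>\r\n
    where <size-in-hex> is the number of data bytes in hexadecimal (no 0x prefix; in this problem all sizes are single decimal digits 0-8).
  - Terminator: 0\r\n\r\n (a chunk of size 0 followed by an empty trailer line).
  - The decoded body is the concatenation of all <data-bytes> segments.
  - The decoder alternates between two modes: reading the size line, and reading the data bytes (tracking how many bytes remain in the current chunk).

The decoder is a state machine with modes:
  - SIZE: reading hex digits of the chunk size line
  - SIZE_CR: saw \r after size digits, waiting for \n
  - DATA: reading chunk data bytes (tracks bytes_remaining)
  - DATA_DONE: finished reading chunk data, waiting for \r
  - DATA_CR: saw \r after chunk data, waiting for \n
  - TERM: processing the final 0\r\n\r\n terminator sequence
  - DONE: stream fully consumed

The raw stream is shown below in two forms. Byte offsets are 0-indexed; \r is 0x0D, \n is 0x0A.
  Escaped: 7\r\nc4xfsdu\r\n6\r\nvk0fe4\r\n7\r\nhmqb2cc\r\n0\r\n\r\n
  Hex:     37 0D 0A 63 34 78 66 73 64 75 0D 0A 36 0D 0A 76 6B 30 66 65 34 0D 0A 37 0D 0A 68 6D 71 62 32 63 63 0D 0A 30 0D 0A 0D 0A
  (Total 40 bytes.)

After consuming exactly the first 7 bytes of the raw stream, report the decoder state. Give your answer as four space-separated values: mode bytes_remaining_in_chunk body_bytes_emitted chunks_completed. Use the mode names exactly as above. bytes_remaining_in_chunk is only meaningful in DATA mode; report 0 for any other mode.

Answer: DATA 3 4 0

Derivation:
Byte 0 = '7': mode=SIZE remaining=0 emitted=0 chunks_done=0
Byte 1 = 0x0D: mode=SIZE_CR remaining=0 emitted=0 chunks_done=0
Byte 2 = 0x0A: mode=DATA remaining=7 emitted=0 chunks_done=0
Byte 3 = 'c': mode=DATA remaining=6 emitted=1 chunks_done=0
Byte 4 = '4': mode=DATA remaining=5 emitted=2 chunks_done=0
Byte 5 = 'x': mode=DATA remaining=4 emitted=3 chunks_done=0
Byte 6 = 'f': mode=DATA remaining=3 emitted=4 chunks_done=0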